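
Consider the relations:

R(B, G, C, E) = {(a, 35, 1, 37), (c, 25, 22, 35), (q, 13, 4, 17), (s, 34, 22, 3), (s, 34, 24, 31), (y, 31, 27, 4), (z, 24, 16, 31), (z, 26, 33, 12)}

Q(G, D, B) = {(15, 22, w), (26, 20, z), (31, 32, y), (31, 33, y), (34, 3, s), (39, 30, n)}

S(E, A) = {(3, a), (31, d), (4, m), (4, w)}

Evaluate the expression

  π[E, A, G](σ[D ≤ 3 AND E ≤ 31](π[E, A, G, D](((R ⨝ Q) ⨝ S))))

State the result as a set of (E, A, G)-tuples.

{(3, a, 34), (31, d, 34)}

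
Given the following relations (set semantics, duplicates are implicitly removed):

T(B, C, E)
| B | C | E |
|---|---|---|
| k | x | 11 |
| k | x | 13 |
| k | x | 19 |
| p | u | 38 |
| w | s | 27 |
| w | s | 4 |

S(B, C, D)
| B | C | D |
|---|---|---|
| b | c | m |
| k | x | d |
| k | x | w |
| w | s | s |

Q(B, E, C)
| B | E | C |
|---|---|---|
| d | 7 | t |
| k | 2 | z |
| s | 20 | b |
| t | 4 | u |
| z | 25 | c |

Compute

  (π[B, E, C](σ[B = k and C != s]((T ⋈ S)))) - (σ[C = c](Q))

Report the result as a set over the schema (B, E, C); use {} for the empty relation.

Joining T and S on B, C yields {(k, x, 11, d), (k, x, 11, w), (k, x, 13, d), (k, x, 13, w), (k, x, 19, d), (k, x, 19, w), (w, s, 27, s), (w, s, 4, s)}.
Selection B = k and C != s: {(k, x, 11, d), (k, x, 11, w), (k, x, 13, d), (k, x, 13, w), (k, x, 19, d), (k, x, 19, w)}
Keep only column(s) B, E, C (3 duplicate(s) eliminated): {(k, 11, x), (k, 13, x), (k, 19, x)}
Selection C = c: {(z, 25, c)}
Difference: {(k, 11, x), (k, 13, x), (k, 19, x)} with {(z, 25, c)} → {(k, 11, x), (k, 13, x), (k, 19, x)}

{(k, 11, x), (k, 13, x), (k, 19, x)}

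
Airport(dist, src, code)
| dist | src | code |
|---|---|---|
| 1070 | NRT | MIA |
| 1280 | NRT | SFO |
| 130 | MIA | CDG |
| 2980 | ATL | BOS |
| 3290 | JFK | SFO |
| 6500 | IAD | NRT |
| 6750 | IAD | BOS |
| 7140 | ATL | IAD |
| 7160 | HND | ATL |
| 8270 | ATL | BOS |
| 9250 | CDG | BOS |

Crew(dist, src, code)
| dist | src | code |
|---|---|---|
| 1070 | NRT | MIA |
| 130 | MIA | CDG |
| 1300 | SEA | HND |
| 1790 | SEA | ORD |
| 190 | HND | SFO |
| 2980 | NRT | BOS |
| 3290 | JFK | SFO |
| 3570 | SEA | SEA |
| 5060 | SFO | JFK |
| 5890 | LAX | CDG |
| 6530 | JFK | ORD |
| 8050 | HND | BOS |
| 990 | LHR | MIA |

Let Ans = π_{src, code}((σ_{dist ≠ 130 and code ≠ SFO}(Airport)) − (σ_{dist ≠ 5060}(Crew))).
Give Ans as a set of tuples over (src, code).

Filtering on dist ≠ 130 and code ≠ SFO leaves {(1070, NRT, MIA), (2980, ATL, BOS), (6500, IAD, NRT), (6750, IAD, BOS), (7140, ATL, IAD), (7160, HND, ATL), (8270, ATL, BOS), (9250, CDG, BOS)}.
Filtering on dist ≠ 5060 leaves {(1070, NRT, MIA), (130, MIA, CDG), (1300, SEA, HND), (1790, SEA, ORD), (190, HND, SFO), (2980, NRT, BOS), (3290, JFK, SFO), (3570, SEA, SEA), (5890, LAX, CDG), (6530, JFK, ORD), (8050, HND, BOS), (990, LHR, MIA)}.
Taking the difference: {(2980, ATL, BOS), (6500, IAD, NRT), (6750, IAD, BOS), (7140, ATL, IAD), (7160, HND, ATL), (8270, ATL, BOS), (9250, CDG, BOS)}
π[src, code]: project onto (src, code) (1 duplicate(s) eliminated) → {(ATL, BOS), (ATL, IAD), (CDG, BOS), (HND, ATL), (IAD, BOS), (IAD, NRT)}

{(ATL, BOS), (ATL, IAD), (CDG, BOS), (HND, ATL), (IAD, BOS), (IAD, NRT)}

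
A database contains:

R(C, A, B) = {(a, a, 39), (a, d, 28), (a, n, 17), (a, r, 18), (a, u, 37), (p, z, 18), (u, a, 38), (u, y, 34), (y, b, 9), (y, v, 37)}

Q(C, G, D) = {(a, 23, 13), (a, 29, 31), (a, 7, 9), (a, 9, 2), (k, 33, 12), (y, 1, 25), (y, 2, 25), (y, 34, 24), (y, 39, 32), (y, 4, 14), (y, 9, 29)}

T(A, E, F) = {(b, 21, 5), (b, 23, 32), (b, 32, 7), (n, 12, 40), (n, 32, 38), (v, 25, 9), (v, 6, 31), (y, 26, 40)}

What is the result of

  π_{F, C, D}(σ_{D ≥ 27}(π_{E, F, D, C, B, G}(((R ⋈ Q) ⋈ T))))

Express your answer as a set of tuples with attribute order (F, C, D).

Joining R and Q on C yields {(a, a, 39, 23, 13), (a, a, 39, 29, 31), (a, a, 39, 7, 9), (a, a, 39, 9, 2), (a, d, 28, 23, 13), (a, d, 28, 29, 31), (a, d, 28, 7, 9), (a, d, 28, 9, 2), (a, n, 17, 23, 13), (a, n, 17, 29, 31), (a, n, 17, 7, 9), (a, n, 17, 9, 2), (a, r, 18, 23, 13), (a, r, 18, 29, 31), (a, r, 18, 7, 9), (a, r, 18, 9, 2), (a, u, 37, 23, 13), (a, u, 37, 29, 31), (a, u, 37, 7, 9), (a, u, 37, 9, 2), (y, b, 9, 1, 25), (y, b, 9, 2, 25), (y, b, 9, 34, 24), (y, b, 9, 39, 32), (y, b, 9, 4, 14), (y, b, 9, 9, 29), (y, v, 37, 1, 25), (y, v, 37, 2, 25), (y, v, 37, 34, 24), (y, v, 37, 39, 32), (y, v, 37, 4, 14), (y, v, 37, 9, 29)}.
Joining (R ⋈ Q) and T on A yields {(a, n, 17, 23, 13, 12, 40), (a, n, 17, 23, 13, 32, 38), (a, n, 17, 29, 31, 12, 40), (a, n, 17, 29, 31, 32, 38), (a, n, 17, 7, 9, 12, 40), (a, n, 17, 7, 9, 32, 38), (a, n, 17, 9, 2, 12, 40), (a, n, 17, 9, 2, 32, 38), (y, b, 9, 1, 25, 21, 5), (y, b, 9, 1, 25, 23, 32), (y, b, 9, 1, 25, 32, 7), (y, b, 9, 2, 25, 21, 5), (y, b, 9, 2, 25, 23, 32), (y, b, 9, 2, 25, 32, 7), (y, b, 9, 34, 24, 21, 5), (y, b, 9, 34, 24, 23, 32), (y, b, 9, 34, 24, 32, 7), (y, b, 9, 39, 32, 21, 5), (y, b, 9, 39, 32, 23, 32), (y, b, 9, 39, 32, 32, 7), (y, b, 9, 4, 14, 21, 5), (y, b, 9, 4, 14, 23, 32), (y, b, 9, 4, 14, 32, 7), (y, b, 9, 9, 29, 21, 5), (y, b, 9, 9, 29, 23, 32), (y, b, 9, 9, 29, 32, 7), (y, v, 37, 1, 25, 25, 9), (y, v, 37, 1, 25, 6, 31), (y, v, 37, 2, 25, 25, 9), (y, v, 37, 2, 25, 6, 31), (y, v, 37, 34, 24, 25, 9), (y, v, 37, 34, 24, 6, 31), (y, v, 37, 39, 32, 25, 9), (y, v, 37, 39, 32, 6, 31), (y, v, 37, 4, 14, 25, 9), (y, v, 37, 4, 14, 6, 31), (y, v, 37, 9, 29, 25, 9), (y, v, 37, 9, 29, 6, 31)}.
Projecting to E, F, D, C, B, G: {(12, 40, 13, a, 17, 23), (12, 40, 2, a, 17, 9), (12, 40, 31, a, 17, 29), (12, 40, 9, a, 17, 7), (21, 5, 14, y, 9, 4), (21, 5, 24, y, 9, 34), (21, 5, 25, y, 9, 1), (21, 5, 25, y, 9, 2), (21, 5, 29, y, 9, 9), (21, 5, 32, y, 9, 39), (23, 32, 14, y, 9, 4), (23, 32, 24, y, 9, 34), (23, 32, 25, y, 9, 1), (23, 32, 25, y, 9, 2), (23, 32, 29, y, 9, 9), (23, 32, 32, y, 9, 39), (25, 9, 14, y, 37, 4), (25, 9, 24, y, 37, 34), (25, 9, 25, y, 37, 1), (25, 9, 25, y, 37, 2), (25, 9, 29, y, 37, 9), (25, 9, 32, y, 37, 39), (32, 38, 13, a, 17, 23), (32, 38, 2, a, 17, 9), (32, 38, 31, a, 17, 29), (32, 38, 9, a, 17, 7), (32, 7, 14, y, 9, 4), (32, 7, 24, y, 9, 34), (32, 7, 25, y, 9, 1), (32, 7, 25, y, 9, 2), (32, 7, 29, y, 9, 9), (32, 7, 32, y, 9, 39), (6, 31, 14, y, 37, 4), (6, 31, 24, y, 37, 34), (6, 31, 25, y, 37, 1), (6, 31, 25, y, 37, 2), (6, 31, 29, y, 37, 9), (6, 31, 32, y, 37, 39)}
σ[D ≥ 27]: keep tuples satisfying D ≥ 27 → {(12, 40, 31, a, 17, 29), (21, 5, 29, y, 9, 9), (21, 5, 32, y, 9, 39), (23, 32, 29, y, 9, 9), (23, 32, 32, y, 9, 39), (25, 9, 29, y, 37, 9), (25, 9, 32, y, 37, 39), (32, 38, 31, a, 17, 29), (32, 7, 29, y, 9, 9), (32, 7, 32, y, 9, 39), (6, 31, 29, y, 37, 9), (6, 31, 32, y, 37, 39)}
Projecting to F, C, D: {(31, y, 29), (31, y, 32), (32, y, 29), (32, y, 32), (38, a, 31), (40, a, 31), (5, y, 29), (5, y, 32), (7, y, 29), (7, y, 32), (9, y, 29), (9, y, 32)}

{(31, y, 29), (31, y, 32), (32, y, 29), (32, y, 32), (38, a, 31), (40, a, 31), (5, y, 29), (5, y, 32), (7, y, 29), (7, y, 32), (9, y, 29), (9, y, 32)}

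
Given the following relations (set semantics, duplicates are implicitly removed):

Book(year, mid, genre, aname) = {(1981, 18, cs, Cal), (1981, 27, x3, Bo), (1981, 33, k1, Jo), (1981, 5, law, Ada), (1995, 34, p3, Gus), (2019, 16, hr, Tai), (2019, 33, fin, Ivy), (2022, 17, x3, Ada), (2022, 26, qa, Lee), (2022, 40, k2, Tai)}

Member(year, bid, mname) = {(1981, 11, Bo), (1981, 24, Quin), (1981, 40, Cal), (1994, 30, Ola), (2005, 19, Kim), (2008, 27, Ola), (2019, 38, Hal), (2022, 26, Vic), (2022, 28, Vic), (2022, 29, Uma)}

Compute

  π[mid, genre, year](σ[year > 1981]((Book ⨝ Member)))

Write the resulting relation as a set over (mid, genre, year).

{(16, hr, 2019), (17, x3, 2022), (26, qa, 2022), (33, fin, 2019), (40, k2, 2022)}

Book ⋈ Member (natural join on year): {(1981, 18, cs, Cal, 11, Bo), (1981, 18, cs, Cal, 24, Quin), (1981, 18, cs, Cal, 40, Cal), (1981, 27, x3, Bo, 11, Bo), (1981, 27, x3, Bo, 24, Quin), (1981, 27, x3, Bo, 40, Cal), (1981, 33, k1, Jo, 11, Bo), (1981, 33, k1, Jo, 24, Quin), (1981, 33, k1, Jo, 40, Cal), (1981, 5, law, Ada, 11, Bo), (1981, 5, law, Ada, 24, Quin), (1981, 5, law, Ada, 40, Cal), (2019, 16, hr, Tai, 38, Hal), (2019, 33, fin, Ivy, 38, Hal), (2022, 17, x3, Ada, 26, Vic), (2022, 17, x3, Ada, 28, Vic), (2022, 17, x3, Ada, 29, Uma), (2022, 26, qa, Lee, 26, Vic), (2022, 26, qa, Lee, 28, Vic), (2022, 26, qa, Lee, 29, Uma), (2022, 40, k2, Tai, 26, Vic), (2022, 40, k2, Tai, 28, Vic), (2022, 40, k2, Tai, 29, Uma)}
Apply σ_{year > 1981}; surviving tuples: {(2019, 16, hr, Tai, 38, Hal), (2019, 33, fin, Ivy, 38, Hal), (2022, 17, x3, Ada, 26, Vic), (2022, 17, x3, Ada, 28, Vic), (2022, 17, x3, Ada, 29, Uma), (2022, 26, qa, Lee, 26, Vic), (2022, 26, qa, Lee, 28, Vic), (2022, 26, qa, Lee, 29, Uma), (2022, 40, k2, Tai, 26, Vic), (2022, 40, k2, Tai, 28, Vic), (2022, 40, k2, Tai, 29, Uma)}
π_{mid, genre, year} gives {(16, hr, 2019), (17, x3, 2022), (26, qa, 2022), (33, fin, 2019), (40, k2, 2022)} (6 duplicate(s) eliminated).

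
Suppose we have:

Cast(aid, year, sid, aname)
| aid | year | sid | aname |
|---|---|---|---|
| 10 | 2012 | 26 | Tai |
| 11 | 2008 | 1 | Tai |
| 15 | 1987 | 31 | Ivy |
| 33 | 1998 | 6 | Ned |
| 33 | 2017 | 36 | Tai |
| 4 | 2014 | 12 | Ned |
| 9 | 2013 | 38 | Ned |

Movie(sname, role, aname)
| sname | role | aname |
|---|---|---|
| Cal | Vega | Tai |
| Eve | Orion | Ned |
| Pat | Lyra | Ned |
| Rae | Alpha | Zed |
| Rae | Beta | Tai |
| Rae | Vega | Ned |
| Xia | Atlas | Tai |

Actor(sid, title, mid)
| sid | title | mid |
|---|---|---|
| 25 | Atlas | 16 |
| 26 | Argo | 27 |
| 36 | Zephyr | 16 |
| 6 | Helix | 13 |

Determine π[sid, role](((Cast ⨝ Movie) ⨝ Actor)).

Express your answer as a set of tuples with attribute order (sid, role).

{(26, Atlas), (26, Beta), (26, Vega), (36, Atlas), (36, Beta), (36, Vega), (6, Lyra), (6, Orion), (6, Vega)}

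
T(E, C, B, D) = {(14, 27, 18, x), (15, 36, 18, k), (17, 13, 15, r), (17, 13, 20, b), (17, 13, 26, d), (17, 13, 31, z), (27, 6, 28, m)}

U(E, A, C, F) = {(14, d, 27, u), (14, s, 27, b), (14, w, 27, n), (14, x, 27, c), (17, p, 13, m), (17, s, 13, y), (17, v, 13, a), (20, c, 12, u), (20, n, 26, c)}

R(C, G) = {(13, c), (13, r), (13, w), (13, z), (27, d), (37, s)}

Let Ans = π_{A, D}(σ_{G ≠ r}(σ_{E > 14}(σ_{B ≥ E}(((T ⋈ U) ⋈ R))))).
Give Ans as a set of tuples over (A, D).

{(p, b), (p, d), (p, z), (s, b), (s, d), (s, z), (v, b), (v, d), (v, z)}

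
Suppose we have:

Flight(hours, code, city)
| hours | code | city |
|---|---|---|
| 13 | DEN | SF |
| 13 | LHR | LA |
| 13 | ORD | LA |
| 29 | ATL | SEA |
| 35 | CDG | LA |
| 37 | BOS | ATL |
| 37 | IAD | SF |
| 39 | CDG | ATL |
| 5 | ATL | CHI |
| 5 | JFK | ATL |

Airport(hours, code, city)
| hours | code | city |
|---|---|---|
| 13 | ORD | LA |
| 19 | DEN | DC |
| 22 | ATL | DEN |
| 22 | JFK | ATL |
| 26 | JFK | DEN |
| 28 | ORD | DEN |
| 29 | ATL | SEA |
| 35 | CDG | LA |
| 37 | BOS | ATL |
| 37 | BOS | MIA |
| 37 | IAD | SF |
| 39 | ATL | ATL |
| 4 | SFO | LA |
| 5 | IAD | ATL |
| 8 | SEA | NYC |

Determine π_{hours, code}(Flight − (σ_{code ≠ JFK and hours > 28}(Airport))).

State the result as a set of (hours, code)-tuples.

σ[code ≠ JFK and hours > 28]: keep tuples satisfying code ≠ JFK and hours > 28 → {(29, ATL, SEA), (35, CDG, LA), (37, BOS, ATL), (37, BOS, MIA), (37, IAD, SF), (39, ATL, ATL)}
Difference: {(13, DEN, SF), (13, LHR, LA), (13, ORD, LA), (29, ATL, SEA), (35, CDG, LA), (37, BOS, ATL), (37, IAD, SF), (39, CDG, ATL), (5, ATL, CHI), (5, JFK, ATL)} with {(29, ATL, SEA), (35, CDG, LA), (37, BOS, ATL), (37, BOS, MIA), (37, IAD, SF), (39, ATL, ATL)} → {(13, DEN, SF), (13, LHR, LA), (13, ORD, LA), (39, CDG, ATL), (5, ATL, CHI), (5, JFK, ATL)}
π[hours, code]: project onto (hours, code) → {(13, DEN), (13, LHR), (13, ORD), (39, CDG), (5, ATL), (5, JFK)}

{(13, DEN), (13, LHR), (13, ORD), (39, CDG), (5, ATL), (5, JFK)}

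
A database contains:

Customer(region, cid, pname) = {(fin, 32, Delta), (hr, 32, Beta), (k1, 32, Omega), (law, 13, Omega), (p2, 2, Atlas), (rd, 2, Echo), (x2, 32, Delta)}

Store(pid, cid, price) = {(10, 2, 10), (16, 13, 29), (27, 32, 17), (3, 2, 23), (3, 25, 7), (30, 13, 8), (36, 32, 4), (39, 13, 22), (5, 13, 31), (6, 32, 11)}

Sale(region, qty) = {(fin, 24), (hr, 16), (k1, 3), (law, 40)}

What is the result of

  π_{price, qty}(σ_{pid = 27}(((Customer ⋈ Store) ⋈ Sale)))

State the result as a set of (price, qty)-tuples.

Joining Customer and Store on cid yields {(fin, 32, Delta, 27, 17), (fin, 32, Delta, 36, 4), (fin, 32, Delta, 6, 11), (hr, 32, Beta, 27, 17), (hr, 32, Beta, 36, 4), (hr, 32, Beta, 6, 11), (k1, 32, Omega, 27, 17), (k1, 32, Omega, 36, 4), (k1, 32, Omega, 6, 11), (law, 13, Omega, 16, 29), (law, 13, Omega, 30, 8), (law, 13, Omega, 39, 22), (law, 13, Omega, 5, 31), (p2, 2, Atlas, 10, 10), (p2, 2, Atlas, 3, 23), (rd, 2, Echo, 10, 10), (rd, 2, Echo, 3, 23), (x2, 32, Delta, 27, 17), (x2, 32, Delta, 36, 4), (x2, 32, Delta, 6, 11)}.
Joining (Customer ⋈ Store) and Sale on region yields {(fin, 32, Delta, 27, 17, 24), (fin, 32, Delta, 36, 4, 24), (fin, 32, Delta, 6, 11, 24), (hr, 32, Beta, 27, 17, 16), (hr, 32, Beta, 36, 4, 16), (hr, 32, Beta, 6, 11, 16), (k1, 32, Omega, 27, 17, 3), (k1, 32, Omega, 36, 4, 3), (k1, 32, Omega, 6, 11, 3), (law, 13, Omega, 16, 29, 40), (law, 13, Omega, 30, 8, 40), (law, 13, Omega, 39, 22, 40), (law, 13, Omega, 5, 31, 40)}.
Filtering on pid = 27 leaves {(fin, 32, Delta, 27, 17, 24), (hr, 32, Beta, 27, 17, 16), (k1, 32, Omega, 27, 17, 3)}.
Keep only column(s) price, qty: {(17, 16), (17, 24), (17, 3)}

{(17, 16), (17, 24), (17, 3)}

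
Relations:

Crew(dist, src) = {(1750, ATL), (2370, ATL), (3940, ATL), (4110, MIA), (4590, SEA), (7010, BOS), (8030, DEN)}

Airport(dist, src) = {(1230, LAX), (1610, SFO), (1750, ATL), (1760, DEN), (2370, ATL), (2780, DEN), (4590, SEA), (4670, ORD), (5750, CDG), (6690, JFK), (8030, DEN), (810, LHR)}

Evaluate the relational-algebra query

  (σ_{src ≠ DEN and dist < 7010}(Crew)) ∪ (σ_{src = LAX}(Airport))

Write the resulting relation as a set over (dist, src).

{(1230, LAX), (1750, ATL), (2370, ATL), (3940, ATL), (4110, MIA), (4590, SEA)}

Selection src ≠ DEN and dist < 7010: {(1750, ATL), (2370, ATL), (3940, ATL), (4110, MIA), (4590, SEA)}
Selection src = LAX: {(1230, LAX)}
Union: {(1750, ATL), (2370, ATL), (3940, ATL), (4110, MIA), (4590, SEA)} with {(1230, LAX)} → {(1230, LAX), (1750, ATL), (2370, ATL), (3940, ATL), (4110, MIA), (4590, SEA)}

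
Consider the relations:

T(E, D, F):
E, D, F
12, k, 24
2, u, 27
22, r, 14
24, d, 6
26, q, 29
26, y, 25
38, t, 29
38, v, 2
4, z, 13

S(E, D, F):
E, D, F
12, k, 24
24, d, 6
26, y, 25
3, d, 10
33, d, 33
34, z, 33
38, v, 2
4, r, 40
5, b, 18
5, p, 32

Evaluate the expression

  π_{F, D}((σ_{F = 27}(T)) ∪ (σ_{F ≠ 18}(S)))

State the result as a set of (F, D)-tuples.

Apply σ_{F = 27}; surviving tuples: {(2, u, 27)}
Apply σ_{F ≠ 18}; surviving tuples: {(12, k, 24), (24, d, 6), (26, y, 25), (3, d, 10), (33, d, 33), (34, z, 33), (38, v, 2), (4, r, 40), (5, p, 32)}
Union: {(2, u, 27)} with {(12, k, 24), (24, d, 6), (26, y, 25), (3, d, 10), (33, d, 33), (34, z, 33), (38, v, 2), (4, r, 40), (5, p, 32)} → {(12, k, 24), (2, u, 27), (24, d, 6), (26, y, 25), (3, d, 10), (33, d, 33), (34, z, 33), (38, v, 2), (4, r, 40), (5, p, 32)}
π[F, D]: project onto (F, D) → {(10, d), (2, v), (24, k), (25, y), (27, u), (32, p), (33, d), (33, z), (40, r), (6, d)}

{(10, d), (2, v), (24, k), (25, y), (27, u), (32, p), (33, d), (33, z), (40, r), (6, d)}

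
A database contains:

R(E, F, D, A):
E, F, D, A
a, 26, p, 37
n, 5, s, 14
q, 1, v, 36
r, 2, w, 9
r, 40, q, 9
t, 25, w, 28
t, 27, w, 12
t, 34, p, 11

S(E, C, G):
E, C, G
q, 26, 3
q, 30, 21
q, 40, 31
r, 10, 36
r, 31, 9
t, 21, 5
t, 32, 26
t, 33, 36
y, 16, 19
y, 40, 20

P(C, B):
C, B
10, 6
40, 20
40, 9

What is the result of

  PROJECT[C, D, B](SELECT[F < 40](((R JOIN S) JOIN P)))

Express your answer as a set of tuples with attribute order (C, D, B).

{(10, w, 6), (40, v, 20), (40, v, 9)}

Joining R and S on E yields {(q, 1, v, 36, 26, 3), (q, 1, v, 36, 30, 21), (q, 1, v, 36, 40, 31), (r, 2, w, 9, 10, 36), (r, 2, w, 9, 31, 9), (r, 40, q, 9, 10, 36), (r, 40, q, 9, 31, 9), (t, 25, w, 28, 21, 5), (t, 25, w, 28, 32, 26), (t, 25, w, 28, 33, 36), (t, 27, w, 12, 21, 5), (t, 27, w, 12, 32, 26), (t, 27, w, 12, 33, 36), (t, 34, p, 11, 21, 5), (t, 34, p, 11, 32, 26), (t, 34, p, 11, 33, 36)}.
Joining (R JOIN S) and P on C yields {(q, 1, v, 36, 40, 31, 20), (q, 1, v, 36, 40, 31, 9), (r, 2, w, 9, 10, 36, 6), (r, 40, q, 9, 10, 36, 6)}.
Filtering on F < 40 leaves {(q, 1, v, 36, 40, 31, 20), (q, 1, v, 36, 40, 31, 9), (r, 2, w, 9, 10, 36, 6)}.
Projecting to C, D, B: {(10, w, 6), (40, v, 20), (40, v, 9)}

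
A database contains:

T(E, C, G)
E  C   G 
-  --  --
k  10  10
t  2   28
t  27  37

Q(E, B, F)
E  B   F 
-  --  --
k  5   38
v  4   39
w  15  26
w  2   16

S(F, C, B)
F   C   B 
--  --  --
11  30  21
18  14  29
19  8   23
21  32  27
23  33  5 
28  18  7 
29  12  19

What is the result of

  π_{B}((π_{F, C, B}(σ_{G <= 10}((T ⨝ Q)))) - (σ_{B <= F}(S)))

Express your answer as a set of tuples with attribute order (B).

{5}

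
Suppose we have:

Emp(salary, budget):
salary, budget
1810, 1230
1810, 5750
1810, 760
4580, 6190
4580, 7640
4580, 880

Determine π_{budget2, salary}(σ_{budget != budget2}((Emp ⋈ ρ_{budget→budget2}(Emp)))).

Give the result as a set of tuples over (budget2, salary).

{(1230, 1810), (5750, 1810), (6190, 4580), (760, 1810), (7640, 4580), (880, 4580)}

ρ[budget→budget2]: schema becomes (salary, budget2); tuples unchanged.
Natural join on salary: {(1810, 1230, 1230), (1810, 1230, 5750), (1810, 1230, 760), (1810, 5750, 1230), (1810, 5750, 5750), (1810, 5750, 760), (1810, 760, 1230), (1810, 760, 5750), (1810, 760, 760), (4580, 6190, 6190), (4580, 6190, 7640), (4580, 6190, 880), (4580, 7640, 6190), (4580, 7640, 7640), (4580, 7640, 880), (4580, 880, 6190), (4580, 880, 7640), (4580, 880, 880)}
Filtering on budget != budget2 leaves {(1810, 1230, 5750), (1810, 1230, 760), (1810, 5750, 1230), (1810, 5750, 760), (1810, 760, 1230), (1810, 760, 5750), (4580, 6190, 7640), (4580, 6190, 880), (4580, 7640, 6190), (4580, 7640, 880), (4580, 880, 6190), (4580, 880, 7640)}.
π_{budget2, salary} gives {(1230, 1810), (5750, 1810), (6190, 4580), (760, 1810), (7640, 4580), (880, 4580)} (6 duplicate(s) eliminated).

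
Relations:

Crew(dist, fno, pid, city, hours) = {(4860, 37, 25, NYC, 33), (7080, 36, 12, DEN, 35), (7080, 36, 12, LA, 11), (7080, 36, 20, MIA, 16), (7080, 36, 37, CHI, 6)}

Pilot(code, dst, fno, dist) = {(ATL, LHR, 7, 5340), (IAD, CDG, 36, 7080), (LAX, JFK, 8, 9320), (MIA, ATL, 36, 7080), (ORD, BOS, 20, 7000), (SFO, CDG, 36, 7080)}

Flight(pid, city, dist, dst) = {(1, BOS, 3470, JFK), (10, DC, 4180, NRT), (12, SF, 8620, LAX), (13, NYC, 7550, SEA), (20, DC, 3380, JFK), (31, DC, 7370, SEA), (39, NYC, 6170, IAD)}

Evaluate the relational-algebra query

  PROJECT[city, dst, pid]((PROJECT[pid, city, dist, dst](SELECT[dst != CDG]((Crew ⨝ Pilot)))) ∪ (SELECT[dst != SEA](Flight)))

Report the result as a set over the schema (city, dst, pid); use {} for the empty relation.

{(BOS, JFK, 1), (CHI, ATL, 37), (DC, JFK, 20), (DC, NRT, 10), (DEN, ATL, 12), (LA, ATL, 12), (MIA, ATL, 20), (NYC, IAD, 39), (SF, LAX, 12)}

Crew ⋈ Pilot (natural join on dist, fno): {(7080, 36, 12, DEN, 35, IAD, CDG), (7080, 36, 12, DEN, 35, MIA, ATL), (7080, 36, 12, DEN, 35, SFO, CDG), (7080, 36, 12, LA, 11, IAD, CDG), (7080, 36, 12, LA, 11, MIA, ATL), (7080, 36, 12, LA, 11, SFO, CDG), (7080, 36, 20, MIA, 16, IAD, CDG), (7080, 36, 20, MIA, 16, MIA, ATL), (7080, 36, 20, MIA, 16, SFO, CDG), (7080, 36, 37, CHI, 6, IAD, CDG), (7080, 36, 37, CHI, 6, MIA, ATL), (7080, 36, 37, CHI, 6, SFO, CDG)}
Selection dst != CDG: {(7080, 36, 12, DEN, 35, MIA, ATL), (7080, 36, 12, LA, 11, MIA, ATL), (7080, 36, 20, MIA, 16, MIA, ATL), (7080, 36, 37, CHI, 6, MIA, ATL)}
Keep only column(s) pid, city, dist, dst: {(12, DEN, 7080, ATL), (12, LA, 7080, ATL), (20, MIA, 7080, ATL), (37, CHI, 7080, ATL)}
Selection dst != SEA: {(1, BOS, 3470, JFK), (10, DC, 4180, NRT), (12, SF, 8620, LAX), (20, DC, 3380, JFK), (39, NYC, 6170, IAD)}
Set union of the two operands is {(1, BOS, 3470, JFK), (10, DC, 4180, NRT), (12, DEN, 7080, ATL), (12, LA, 7080, ATL), (12, SF, 8620, LAX), (20, DC, 3380, JFK), (20, MIA, 7080, ATL), (37, CHI, 7080, ATL), (39, NYC, 6170, IAD)}.
Keep only column(s) city, dst, pid: {(BOS, JFK, 1), (CHI, ATL, 37), (DC, JFK, 20), (DC, NRT, 10), (DEN, ATL, 12), (LA, ATL, 12), (MIA, ATL, 20), (NYC, IAD, 39), (SF, LAX, 12)}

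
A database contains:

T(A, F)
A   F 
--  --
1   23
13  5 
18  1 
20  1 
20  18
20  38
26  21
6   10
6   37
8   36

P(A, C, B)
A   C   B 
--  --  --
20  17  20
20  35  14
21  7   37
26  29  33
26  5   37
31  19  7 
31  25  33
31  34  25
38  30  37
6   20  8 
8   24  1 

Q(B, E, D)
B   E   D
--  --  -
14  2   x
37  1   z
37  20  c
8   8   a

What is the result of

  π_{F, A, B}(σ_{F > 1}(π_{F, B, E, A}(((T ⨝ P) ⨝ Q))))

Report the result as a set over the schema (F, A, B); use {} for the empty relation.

{(10, 6, 8), (18, 20, 14), (21, 26, 37), (37, 6, 8), (38, 20, 14)}

T ⋈ P (natural join on A): {(20, 1, 17, 20), (20, 1, 35, 14), (20, 18, 17, 20), (20, 18, 35, 14), (20, 38, 17, 20), (20, 38, 35, 14), (26, 21, 29, 33), (26, 21, 5, 37), (6, 10, 20, 8), (6, 37, 20, 8), (8, 36, 24, 1)}
(T ⨝ P) ⋈ Q (natural join on B): {(20, 1, 35, 14, 2, x), (20, 18, 35, 14, 2, x), (20, 38, 35, 14, 2, x), (26, 21, 5, 37, 1, z), (26, 21, 5, 37, 20, c), (6, 10, 20, 8, 8, a), (6, 37, 20, 8, 8, a)}
Keep only column(s) F, B, E, A: {(1, 14, 2, 20), (10, 8, 8, 6), (18, 14, 2, 20), (21, 37, 1, 26), (21, 37, 20, 26), (37, 8, 8, 6), (38, 14, 2, 20)}
Filtering on F > 1 leaves {(10, 8, 8, 6), (18, 14, 2, 20), (21, 37, 1, 26), (21, 37, 20, 26), (37, 8, 8, 6), (38, 14, 2, 20)}.
Keep only column(s) F, A, B (1 duplicate(s) eliminated): {(10, 6, 8), (18, 20, 14), (21, 26, 37), (37, 6, 8), (38, 20, 14)}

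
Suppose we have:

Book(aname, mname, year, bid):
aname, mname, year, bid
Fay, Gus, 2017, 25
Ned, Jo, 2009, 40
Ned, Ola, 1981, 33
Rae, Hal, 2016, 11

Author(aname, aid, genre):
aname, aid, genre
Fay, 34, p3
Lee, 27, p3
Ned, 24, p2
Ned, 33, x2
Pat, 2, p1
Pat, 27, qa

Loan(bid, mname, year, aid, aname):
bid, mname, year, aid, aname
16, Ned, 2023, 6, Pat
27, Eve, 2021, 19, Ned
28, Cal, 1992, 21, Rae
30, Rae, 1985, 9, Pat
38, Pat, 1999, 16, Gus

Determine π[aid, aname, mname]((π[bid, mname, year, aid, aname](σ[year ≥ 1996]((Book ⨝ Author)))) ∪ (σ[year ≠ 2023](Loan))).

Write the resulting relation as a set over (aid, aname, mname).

Joining Book and Author on aname yields {(Fay, Gus, 2017, 25, 34, p3), (Ned, Jo, 2009, 40, 24, p2), (Ned, Jo, 2009, 40, 33, x2), (Ned, Ola, 1981, 33, 24, p2), (Ned, Ola, 1981, 33, 33, x2)}.
Apply σ_{year ≥ 1996}; surviving tuples: {(Fay, Gus, 2017, 25, 34, p3), (Ned, Jo, 2009, 40, 24, p2), (Ned, Jo, 2009, 40, 33, x2)}
π_{bid, mname, year, aid, aname} gives {(25, Gus, 2017, 34, Fay), (40, Jo, 2009, 24, Ned), (40, Jo, 2009, 33, Ned)}.
Apply σ_{year ≠ 2023}; surviving tuples: {(27, Eve, 2021, 19, Ned), (28, Cal, 1992, 21, Rae), (30, Rae, 1985, 9, Pat), (38, Pat, 1999, 16, Gus)}
Taking the union: {(25, Gus, 2017, 34, Fay), (27, Eve, 2021, 19, Ned), (28, Cal, 1992, 21, Rae), (30, Rae, 1985, 9, Pat), (38, Pat, 1999, 16, Gus), (40, Jo, 2009, 24, Ned), (40, Jo, 2009, 33, Ned)}
π_{aid, aname, mname} gives {(16, Gus, Pat), (19, Ned, Eve), (21, Rae, Cal), (24, Ned, Jo), (33, Ned, Jo), (34, Fay, Gus), (9, Pat, Rae)}.

{(16, Gus, Pat), (19, Ned, Eve), (21, Rae, Cal), (24, Ned, Jo), (33, Ned, Jo), (34, Fay, Gus), (9, Pat, Rae)}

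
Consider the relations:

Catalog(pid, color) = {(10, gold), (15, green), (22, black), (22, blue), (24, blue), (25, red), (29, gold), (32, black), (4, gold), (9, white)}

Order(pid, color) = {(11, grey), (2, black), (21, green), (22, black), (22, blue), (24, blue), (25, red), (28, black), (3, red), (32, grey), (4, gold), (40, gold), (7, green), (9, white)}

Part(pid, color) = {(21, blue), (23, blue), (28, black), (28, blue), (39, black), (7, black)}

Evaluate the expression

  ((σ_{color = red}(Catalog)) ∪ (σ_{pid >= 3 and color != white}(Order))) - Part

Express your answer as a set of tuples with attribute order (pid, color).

Apply σ_{color = red}; surviving tuples: {(25, red)}
Apply σ_{pid >= 3 and color != white}; surviving tuples: {(11, grey), (21, green), (22, black), (22, blue), (24, blue), (25, red), (28, black), (3, red), (32, grey), (4, gold), (40, gold), (7, green)}
Union: {(25, red)} with {(11, grey), (21, green), (22, black), (22, blue), (24, blue), (25, red), (28, black), (3, red), (32, grey), (4, gold), (40, gold), (7, green)} → {(11, grey), (21, green), (22, black), (22, blue), (24, blue), (25, red), (28, black), (3, red), (32, grey), (4, gold), (40, gold), (7, green)}
Difference: {(11, grey), (21, green), (22, black), (22, blue), (24, blue), (25, red), (28, black), (3, red), (32, grey), (4, gold), (40, gold), (7, green)} with {(21, blue), (23, blue), (28, black), (28, blue), (39, black), (7, black)} → {(11, grey), (21, green), (22, black), (22, blue), (24, blue), (25, red), (3, red), (32, grey), (4, gold), (40, gold), (7, green)}

{(11, grey), (21, green), (22, black), (22, blue), (24, blue), (25, red), (3, red), (32, grey), (4, gold), (40, gold), (7, green)}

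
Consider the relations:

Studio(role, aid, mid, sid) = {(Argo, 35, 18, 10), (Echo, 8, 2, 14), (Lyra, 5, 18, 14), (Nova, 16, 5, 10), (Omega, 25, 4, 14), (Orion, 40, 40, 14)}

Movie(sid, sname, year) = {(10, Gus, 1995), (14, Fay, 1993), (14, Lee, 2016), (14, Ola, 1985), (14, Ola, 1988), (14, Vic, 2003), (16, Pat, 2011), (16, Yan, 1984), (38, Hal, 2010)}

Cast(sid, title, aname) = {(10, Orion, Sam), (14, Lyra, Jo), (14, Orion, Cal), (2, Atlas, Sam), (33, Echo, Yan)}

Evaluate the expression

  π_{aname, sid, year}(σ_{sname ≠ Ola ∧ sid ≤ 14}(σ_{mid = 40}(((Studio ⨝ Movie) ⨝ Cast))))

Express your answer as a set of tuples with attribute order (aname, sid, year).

{(Cal, 14, 1993), (Cal, 14, 2003), (Cal, 14, 2016), (Jo, 14, 1993), (Jo, 14, 2003), (Jo, 14, 2016)}

Studio ⋈ Movie (natural join on sid): {(Argo, 35, 18, 10, Gus, 1995), (Echo, 8, 2, 14, Fay, 1993), (Echo, 8, 2, 14, Lee, 2016), (Echo, 8, 2, 14, Ola, 1985), (Echo, 8, 2, 14, Ola, 1988), (Echo, 8, 2, 14, Vic, 2003), (Lyra, 5, 18, 14, Fay, 1993), (Lyra, 5, 18, 14, Lee, 2016), (Lyra, 5, 18, 14, Ola, 1985), (Lyra, 5, 18, 14, Ola, 1988), (Lyra, 5, 18, 14, Vic, 2003), (Nova, 16, 5, 10, Gus, 1995), (Omega, 25, 4, 14, Fay, 1993), (Omega, 25, 4, 14, Lee, 2016), (Omega, 25, 4, 14, Ola, 1985), (Omega, 25, 4, 14, Ola, 1988), (Omega, 25, 4, 14, Vic, 2003), (Orion, 40, 40, 14, Fay, 1993), (Orion, 40, 40, 14, Lee, 2016), (Orion, 40, 40, 14, Ola, 1985), (Orion, 40, 40, 14, Ola, 1988), (Orion, 40, 40, 14, Vic, 2003)}
(Studio ⨝ Movie) ⋈ Cast (natural join on sid): {(Argo, 35, 18, 10, Gus, 1995, Orion, Sam), (Echo, 8, 2, 14, Fay, 1993, Lyra, Jo), (Echo, 8, 2, 14, Fay, 1993, Orion, Cal), (Echo, 8, 2, 14, Lee, 2016, Lyra, Jo), (Echo, 8, 2, 14, Lee, 2016, Orion, Cal), (Echo, 8, 2, 14, Ola, 1985, Lyra, Jo), (Echo, 8, 2, 14, Ola, 1985, Orion, Cal), (Echo, 8, 2, 14, Ola, 1988, Lyra, Jo), (Echo, 8, 2, 14, Ola, 1988, Orion, Cal), (Echo, 8, 2, 14, Vic, 2003, Lyra, Jo), (Echo, 8, 2, 14, Vic, 2003, Orion, Cal), (Lyra, 5, 18, 14, Fay, 1993, Lyra, Jo), (Lyra, 5, 18, 14, Fay, 1993, Orion, Cal), (Lyra, 5, 18, 14, Lee, 2016, Lyra, Jo), (Lyra, 5, 18, 14, Lee, 2016, Orion, Cal), (Lyra, 5, 18, 14, Ola, 1985, Lyra, Jo), (Lyra, 5, 18, 14, Ola, 1985, Orion, Cal), (Lyra, 5, 18, 14, Ola, 1988, Lyra, Jo), (Lyra, 5, 18, 14, Ola, 1988, Orion, Cal), (Lyra, 5, 18, 14, Vic, 2003, Lyra, Jo), (Lyra, 5, 18, 14, Vic, 2003, Orion, Cal), (Nova, 16, 5, 10, Gus, 1995, Orion, Sam), (Omega, 25, 4, 14, Fay, 1993, Lyra, Jo), (Omega, 25, 4, 14, Fay, 1993, Orion, Cal), (Omega, 25, 4, 14, Lee, 2016, Lyra, Jo), (Omega, 25, 4, 14, Lee, 2016, Orion, Cal), (Omega, 25, 4, 14, Ola, 1985, Lyra, Jo), (Omega, 25, 4, 14, Ola, 1985, Orion, Cal), (Omega, 25, 4, 14, Ola, 1988, Lyra, Jo), (Omega, 25, 4, 14, Ola, 1988, Orion, Cal), (Omega, 25, 4, 14, Vic, 2003, Lyra, Jo), (Omega, 25, 4, 14, Vic, 2003, Orion, Cal), (Orion, 40, 40, 14, Fay, 1993, Lyra, Jo), (Orion, 40, 40, 14, Fay, 1993, Orion, Cal), (Orion, 40, 40, 14, Lee, 2016, Lyra, Jo), (Orion, 40, 40, 14, Lee, 2016, Orion, Cal), (Orion, 40, 40, 14, Ola, 1985, Lyra, Jo), (Orion, 40, 40, 14, Ola, 1985, Orion, Cal), (Orion, 40, 40, 14, Ola, 1988, Lyra, Jo), (Orion, 40, 40, 14, Ola, 1988, Orion, Cal), (Orion, 40, 40, 14, Vic, 2003, Lyra, Jo), (Orion, 40, 40, 14, Vic, 2003, Orion, Cal)}
Filtering on mid = 40 leaves {(Orion, 40, 40, 14, Fay, 1993, Lyra, Jo), (Orion, 40, 40, 14, Fay, 1993, Orion, Cal), (Orion, 40, 40, 14, Lee, 2016, Lyra, Jo), (Orion, 40, 40, 14, Lee, 2016, Orion, Cal), (Orion, 40, 40, 14, Ola, 1985, Lyra, Jo), (Orion, 40, 40, 14, Ola, 1985, Orion, Cal), (Orion, 40, 40, 14, Ola, 1988, Lyra, Jo), (Orion, 40, 40, 14, Ola, 1988, Orion, Cal), (Orion, 40, 40, 14, Vic, 2003, Lyra, Jo), (Orion, 40, 40, 14, Vic, 2003, Orion, Cal)}.
Filtering on sname ≠ Ola ∧ sid ≤ 14 leaves {(Orion, 40, 40, 14, Fay, 1993, Lyra, Jo), (Orion, 40, 40, 14, Fay, 1993, Orion, Cal), (Orion, 40, 40, 14, Lee, 2016, Lyra, Jo), (Orion, 40, 40, 14, Lee, 2016, Orion, Cal), (Orion, 40, 40, 14, Vic, 2003, Lyra, Jo), (Orion, 40, 40, 14, Vic, 2003, Orion, Cal)}.
π[aname, sid, year]: project onto (aname, sid, year) → {(Cal, 14, 1993), (Cal, 14, 2003), (Cal, 14, 2016), (Jo, 14, 1993), (Jo, 14, 2003), (Jo, 14, 2016)}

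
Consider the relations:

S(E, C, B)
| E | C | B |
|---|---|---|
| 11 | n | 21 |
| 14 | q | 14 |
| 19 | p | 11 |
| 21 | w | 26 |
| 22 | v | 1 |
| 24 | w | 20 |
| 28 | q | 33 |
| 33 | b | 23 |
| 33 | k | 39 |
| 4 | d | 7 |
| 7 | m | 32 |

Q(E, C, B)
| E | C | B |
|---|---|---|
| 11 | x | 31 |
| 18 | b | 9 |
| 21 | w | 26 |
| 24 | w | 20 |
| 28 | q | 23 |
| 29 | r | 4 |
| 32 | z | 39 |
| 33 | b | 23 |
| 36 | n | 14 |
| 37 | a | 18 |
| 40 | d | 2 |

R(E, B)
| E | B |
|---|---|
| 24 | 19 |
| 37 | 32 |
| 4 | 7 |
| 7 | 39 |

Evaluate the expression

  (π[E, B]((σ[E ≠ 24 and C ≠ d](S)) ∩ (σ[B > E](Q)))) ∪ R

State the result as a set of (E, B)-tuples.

Apply σ_{E ≠ 24 and C ≠ d}; surviving tuples: {(11, n, 21), (14, q, 14), (19, p, 11), (21, w, 26), (22, v, 1), (28, q, 33), (33, b, 23), (33, k, 39), (7, m, 32)}
Apply σ_{B > E}; surviving tuples: {(11, x, 31), (21, w, 26), (32, z, 39)}
Set intersection of the two operands is {(21, w, 26)}.
Keep only column(s) E, B: {(21, 26)}
Set union of the two operands is {(21, 26), (24, 19), (37, 32), (4, 7), (7, 39)}.

{(21, 26), (24, 19), (37, 32), (4, 7), (7, 39)}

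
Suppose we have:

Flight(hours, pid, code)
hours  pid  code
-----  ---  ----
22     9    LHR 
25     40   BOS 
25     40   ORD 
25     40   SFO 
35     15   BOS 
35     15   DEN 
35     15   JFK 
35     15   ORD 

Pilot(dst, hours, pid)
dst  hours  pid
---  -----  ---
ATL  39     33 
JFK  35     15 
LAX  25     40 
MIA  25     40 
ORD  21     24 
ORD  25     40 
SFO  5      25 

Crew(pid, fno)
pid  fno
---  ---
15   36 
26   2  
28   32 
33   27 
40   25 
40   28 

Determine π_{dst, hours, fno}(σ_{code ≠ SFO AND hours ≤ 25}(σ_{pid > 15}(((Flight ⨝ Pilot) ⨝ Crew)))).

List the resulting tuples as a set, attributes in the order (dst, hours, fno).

Joining Flight and Pilot on hours, pid yields {(25, 40, BOS, LAX), (25, 40, BOS, MIA), (25, 40, BOS, ORD), (25, 40, ORD, LAX), (25, 40, ORD, MIA), (25, 40, ORD, ORD), (25, 40, SFO, LAX), (25, 40, SFO, MIA), (25, 40, SFO, ORD), (35, 15, BOS, JFK), (35, 15, DEN, JFK), (35, 15, JFK, JFK), (35, 15, ORD, JFK)}.
Joining (Flight ⨝ Pilot) and Crew on pid yields {(25, 40, BOS, LAX, 25), (25, 40, BOS, LAX, 28), (25, 40, BOS, MIA, 25), (25, 40, BOS, MIA, 28), (25, 40, BOS, ORD, 25), (25, 40, BOS, ORD, 28), (25, 40, ORD, LAX, 25), (25, 40, ORD, LAX, 28), (25, 40, ORD, MIA, 25), (25, 40, ORD, MIA, 28), (25, 40, ORD, ORD, 25), (25, 40, ORD, ORD, 28), (25, 40, SFO, LAX, 25), (25, 40, SFO, LAX, 28), (25, 40, SFO, MIA, 25), (25, 40, SFO, MIA, 28), (25, 40, SFO, ORD, 25), (25, 40, SFO, ORD, 28), (35, 15, BOS, JFK, 36), (35, 15, DEN, JFK, 36), (35, 15, JFK, JFK, 36), (35, 15, ORD, JFK, 36)}.
σ[pid > 15]: keep tuples satisfying pid > 15 → {(25, 40, BOS, LAX, 25), (25, 40, BOS, LAX, 28), (25, 40, BOS, MIA, 25), (25, 40, BOS, MIA, 28), (25, 40, BOS, ORD, 25), (25, 40, BOS, ORD, 28), (25, 40, ORD, LAX, 25), (25, 40, ORD, LAX, 28), (25, 40, ORD, MIA, 25), (25, 40, ORD, MIA, 28), (25, 40, ORD, ORD, 25), (25, 40, ORD, ORD, 28), (25, 40, SFO, LAX, 25), (25, 40, SFO, LAX, 28), (25, 40, SFO, MIA, 25), (25, 40, SFO, MIA, 28), (25, 40, SFO, ORD, 25), (25, 40, SFO, ORD, 28)}
σ[code ≠ SFO AND hours ≤ 25]: keep tuples satisfying code ≠ SFO AND hours ≤ 25 → {(25, 40, BOS, LAX, 25), (25, 40, BOS, LAX, 28), (25, 40, BOS, MIA, 25), (25, 40, BOS, MIA, 28), (25, 40, BOS, ORD, 25), (25, 40, BOS, ORD, 28), (25, 40, ORD, LAX, 25), (25, 40, ORD, LAX, 28), (25, 40, ORD, MIA, 25), (25, 40, ORD, MIA, 28), (25, 40, ORD, ORD, 25), (25, 40, ORD, ORD, 28)}
π_{dst, hours, fno} gives {(LAX, 25, 25), (LAX, 25, 28), (MIA, 25, 25), (MIA, 25, 28), (ORD, 25, 25), (ORD, 25, 28)} (6 duplicate(s) eliminated).

{(LAX, 25, 25), (LAX, 25, 28), (MIA, 25, 25), (MIA, 25, 28), (ORD, 25, 25), (ORD, 25, 28)}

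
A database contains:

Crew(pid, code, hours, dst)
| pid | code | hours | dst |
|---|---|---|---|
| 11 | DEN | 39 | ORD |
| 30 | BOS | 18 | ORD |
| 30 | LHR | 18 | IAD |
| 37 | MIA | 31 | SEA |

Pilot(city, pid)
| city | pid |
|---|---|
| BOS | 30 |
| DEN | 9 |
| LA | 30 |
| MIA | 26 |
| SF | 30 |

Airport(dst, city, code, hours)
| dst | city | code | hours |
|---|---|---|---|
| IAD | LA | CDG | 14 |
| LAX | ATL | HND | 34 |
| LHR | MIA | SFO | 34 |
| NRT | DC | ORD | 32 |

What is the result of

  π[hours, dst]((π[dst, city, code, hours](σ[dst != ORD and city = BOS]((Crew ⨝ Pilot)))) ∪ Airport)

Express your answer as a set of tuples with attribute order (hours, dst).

{(14, IAD), (18, IAD), (32, NRT), (34, LAX), (34, LHR)}

Natural join on pid: {(30, BOS, 18, ORD, BOS), (30, BOS, 18, ORD, LA), (30, BOS, 18, ORD, SF), (30, LHR, 18, IAD, BOS), (30, LHR, 18, IAD, LA), (30, LHR, 18, IAD, SF)}
Apply σ_{dst != ORD and city = BOS}; surviving tuples: {(30, LHR, 18, IAD, BOS)}
π[dst, city, code, hours]: project onto (dst, city, code, hours) → {(IAD, BOS, LHR, 18)}
Set union of the two operands is {(IAD, BOS, LHR, 18), (IAD, LA, CDG, 14), (LAX, ATL, HND, 34), (LHR, MIA, SFO, 34), (NRT, DC, ORD, 32)}.
π[hours, dst]: project onto (hours, dst) → {(14, IAD), (18, IAD), (32, NRT), (34, LAX), (34, LHR)}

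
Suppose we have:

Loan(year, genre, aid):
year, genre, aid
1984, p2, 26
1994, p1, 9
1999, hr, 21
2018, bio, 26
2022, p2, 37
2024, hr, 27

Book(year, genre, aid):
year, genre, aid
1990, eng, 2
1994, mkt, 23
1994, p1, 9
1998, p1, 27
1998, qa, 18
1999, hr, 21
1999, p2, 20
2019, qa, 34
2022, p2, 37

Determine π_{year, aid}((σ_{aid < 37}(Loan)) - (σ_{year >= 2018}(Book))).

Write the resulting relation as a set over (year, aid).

{(1984, 26), (1994, 9), (1999, 21), (2018, 26), (2024, 27)}

σ[aid < 37]: keep tuples satisfying aid < 37 → {(1984, p2, 26), (1994, p1, 9), (1999, hr, 21), (2018, bio, 26), (2024, hr, 27)}
σ[year >= 2018]: keep tuples satisfying year >= 2018 → {(2019, qa, 34), (2022, p2, 37)}
Taking the difference: {(1984, p2, 26), (1994, p1, 9), (1999, hr, 21), (2018, bio, 26), (2024, hr, 27)}
π_{year, aid} gives {(1984, 26), (1994, 9), (1999, 21), (2018, 26), (2024, 27)}.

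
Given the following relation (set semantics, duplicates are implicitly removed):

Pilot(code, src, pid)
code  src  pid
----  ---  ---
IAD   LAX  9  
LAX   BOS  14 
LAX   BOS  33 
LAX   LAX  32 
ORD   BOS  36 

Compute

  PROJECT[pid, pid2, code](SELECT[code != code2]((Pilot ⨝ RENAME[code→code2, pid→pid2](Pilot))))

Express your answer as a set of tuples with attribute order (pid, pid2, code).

ρ[code→code2, pid→pid2]: schema becomes (code2, src, pid2); tuples unchanged.
Natural join on src: {(IAD, LAX, 9, IAD, 9), (IAD, LAX, 9, LAX, 32), (LAX, BOS, 14, LAX, 14), (LAX, BOS, 14, LAX, 33), (LAX, BOS, 14, ORD, 36), (LAX, BOS, 33, LAX, 14), (LAX, BOS, 33, LAX, 33), (LAX, BOS, 33, ORD, 36), (LAX, LAX, 32, IAD, 9), (LAX, LAX, 32, LAX, 32), (ORD, BOS, 36, LAX, 14), (ORD, BOS, 36, LAX, 33), (ORD, BOS, 36, ORD, 36)}
Filtering on code != code2 leaves {(IAD, LAX, 9, LAX, 32), (LAX, BOS, 14, ORD, 36), (LAX, BOS, 33, ORD, 36), (LAX, LAX, 32, IAD, 9), (ORD, BOS, 36, LAX, 14), (ORD, BOS, 36, LAX, 33)}.
Keep only column(s) pid, pid2, code: {(14, 36, LAX), (32, 9, LAX), (33, 36, LAX), (36, 14, ORD), (36, 33, ORD), (9, 32, IAD)}

{(14, 36, LAX), (32, 9, LAX), (33, 36, LAX), (36, 14, ORD), (36, 33, ORD), (9, 32, IAD)}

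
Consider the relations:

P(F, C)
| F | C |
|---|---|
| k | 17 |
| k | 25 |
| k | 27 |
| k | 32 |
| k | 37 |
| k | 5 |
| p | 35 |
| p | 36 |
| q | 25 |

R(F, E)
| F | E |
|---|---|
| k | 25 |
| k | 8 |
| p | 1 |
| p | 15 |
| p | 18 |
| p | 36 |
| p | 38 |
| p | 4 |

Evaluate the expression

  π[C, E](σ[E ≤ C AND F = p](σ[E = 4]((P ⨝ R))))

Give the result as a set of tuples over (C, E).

{(35, 4), (36, 4)}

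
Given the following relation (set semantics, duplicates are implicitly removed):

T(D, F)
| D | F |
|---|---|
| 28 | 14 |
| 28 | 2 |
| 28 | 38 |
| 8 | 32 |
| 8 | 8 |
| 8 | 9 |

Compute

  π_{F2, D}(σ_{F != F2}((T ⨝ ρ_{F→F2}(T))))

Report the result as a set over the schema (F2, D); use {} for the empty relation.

ρ[F→F2]: schema becomes (D, F2); tuples unchanged.
Joining T and ρ_{F→F2}(T) on D yields {(28, 14, 14), (28, 14, 2), (28, 14, 38), (28, 2, 14), (28, 2, 2), (28, 2, 38), (28, 38, 14), (28, 38, 2), (28, 38, 38), (8, 32, 32), (8, 32, 8), (8, 32, 9), (8, 8, 32), (8, 8, 8), (8, 8, 9), (8, 9, 32), (8, 9, 8), (8, 9, 9)}.
Filtering on F != F2 leaves {(28, 14, 2), (28, 14, 38), (28, 2, 14), (28, 2, 38), (28, 38, 14), (28, 38, 2), (8, 32, 8), (8, 32, 9), (8, 8, 32), (8, 8, 9), (8, 9, 32), (8, 9, 8)}.
π[F2, D]: project onto (F2, D) (6 duplicate(s) eliminated) → {(14, 28), (2, 28), (32, 8), (38, 28), (8, 8), (9, 8)}

{(14, 28), (2, 28), (32, 8), (38, 28), (8, 8), (9, 8)}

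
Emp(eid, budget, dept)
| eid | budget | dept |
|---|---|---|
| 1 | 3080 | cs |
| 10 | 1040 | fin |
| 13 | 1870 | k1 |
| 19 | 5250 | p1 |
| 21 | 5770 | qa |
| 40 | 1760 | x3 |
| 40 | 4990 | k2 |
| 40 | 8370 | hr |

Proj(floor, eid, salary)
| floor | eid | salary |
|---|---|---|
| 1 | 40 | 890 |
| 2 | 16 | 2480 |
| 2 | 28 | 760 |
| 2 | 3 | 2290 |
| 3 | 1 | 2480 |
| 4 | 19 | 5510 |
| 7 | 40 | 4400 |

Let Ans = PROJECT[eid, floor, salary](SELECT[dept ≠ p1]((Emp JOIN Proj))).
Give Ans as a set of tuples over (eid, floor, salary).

{(1, 3, 2480), (40, 1, 890), (40, 7, 4400)}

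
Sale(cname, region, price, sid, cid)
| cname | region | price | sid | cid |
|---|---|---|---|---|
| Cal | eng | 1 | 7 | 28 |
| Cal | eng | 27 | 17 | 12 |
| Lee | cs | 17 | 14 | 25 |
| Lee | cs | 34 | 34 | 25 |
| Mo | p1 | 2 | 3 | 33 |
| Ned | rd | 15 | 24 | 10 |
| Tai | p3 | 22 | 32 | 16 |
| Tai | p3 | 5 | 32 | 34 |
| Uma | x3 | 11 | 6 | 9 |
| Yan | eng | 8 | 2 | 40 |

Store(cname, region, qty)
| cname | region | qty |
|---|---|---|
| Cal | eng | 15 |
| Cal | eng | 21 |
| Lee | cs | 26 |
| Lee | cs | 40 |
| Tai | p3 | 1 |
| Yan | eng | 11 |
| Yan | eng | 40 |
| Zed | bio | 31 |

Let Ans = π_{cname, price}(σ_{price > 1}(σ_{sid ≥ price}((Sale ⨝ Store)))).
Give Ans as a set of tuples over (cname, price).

{(Lee, 34), (Tai, 22), (Tai, 5)}

Natural join on cname, region: {(Cal, eng, 1, 7, 28, 15), (Cal, eng, 1, 7, 28, 21), (Cal, eng, 27, 17, 12, 15), (Cal, eng, 27, 17, 12, 21), (Lee, cs, 17, 14, 25, 26), (Lee, cs, 17, 14, 25, 40), (Lee, cs, 34, 34, 25, 26), (Lee, cs, 34, 34, 25, 40), (Tai, p3, 22, 32, 16, 1), (Tai, p3, 5, 32, 34, 1), (Yan, eng, 8, 2, 40, 11), (Yan, eng, 8, 2, 40, 40)}
σ[sid ≥ price]: keep tuples satisfying sid ≥ price → {(Cal, eng, 1, 7, 28, 15), (Cal, eng, 1, 7, 28, 21), (Lee, cs, 34, 34, 25, 26), (Lee, cs, 34, 34, 25, 40), (Tai, p3, 22, 32, 16, 1), (Tai, p3, 5, 32, 34, 1)}
σ[price > 1]: keep tuples satisfying price > 1 → {(Lee, cs, 34, 34, 25, 26), (Lee, cs, 34, 34, 25, 40), (Tai, p3, 22, 32, 16, 1), (Tai, p3, 5, 32, 34, 1)}
π_{cname, price} gives {(Lee, 34), (Tai, 22), (Tai, 5)} (1 duplicate(s) eliminated).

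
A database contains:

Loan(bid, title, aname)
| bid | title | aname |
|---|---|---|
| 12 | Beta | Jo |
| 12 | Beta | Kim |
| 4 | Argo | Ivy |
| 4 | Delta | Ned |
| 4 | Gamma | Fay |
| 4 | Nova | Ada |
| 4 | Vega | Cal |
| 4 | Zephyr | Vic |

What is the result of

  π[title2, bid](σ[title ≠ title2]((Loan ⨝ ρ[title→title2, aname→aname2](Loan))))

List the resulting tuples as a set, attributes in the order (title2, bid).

ρ[title→title2, aname→aname2]: schema becomes (bid, title2, aname2); tuples unchanged.
Natural join on bid: {(12, Beta, Jo, Beta, Jo), (12, Beta, Jo, Beta, Kim), (12, Beta, Kim, Beta, Jo), (12, Beta, Kim, Beta, Kim), (4, Argo, Ivy, Argo, Ivy), (4, Argo, Ivy, Delta, Ned), (4, Argo, Ivy, Gamma, Fay), (4, Argo, Ivy, Nova, Ada), (4, Argo, Ivy, Vega, Cal), (4, Argo, Ivy, Zephyr, Vic), (4, Delta, Ned, Argo, Ivy), (4, Delta, Ned, Delta, Ned), (4, Delta, Ned, Gamma, Fay), (4, Delta, Ned, Nova, Ada), (4, Delta, Ned, Vega, Cal), (4, Delta, Ned, Zephyr, Vic), (4, Gamma, Fay, Argo, Ivy), (4, Gamma, Fay, Delta, Ned), (4, Gamma, Fay, Gamma, Fay), (4, Gamma, Fay, Nova, Ada), (4, Gamma, Fay, Vega, Cal), (4, Gamma, Fay, Zephyr, Vic), (4, Nova, Ada, Argo, Ivy), (4, Nova, Ada, Delta, Ned), (4, Nova, Ada, Gamma, Fay), (4, Nova, Ada, Nova, Ada), (4, Nova, Ada, Vega, Cal), (4, Nova, Ada, Zephyr, Vic), (4, Vega, Cal, Argo, Ivy), (4, Vega, Cal, Delta, Ned), (4, Vega, Cal, Gamma, Fay), (4, Vega, Cal, Nova, Ada), (4, Vega, Cal, Vega, Cal), (4, Vega, Cal, Zephyr, Vic), (4, Zephyr, Vic, Argo, Ivy), (4, Zephyr, Vic, Delta, Ned), (4, Zephyr, Vic, Gamma, Fay), (4, Zephyr, Vic, Nova, Ada), (4, Zephyr, Vic, Vega, Cal), (4, Zephyr, Vic, Zephyr, Vic)}
Filtering on title ≠ title2 leaves {(4, Argo, Ivy, Delta, Ned), (4, Argo, Ivy, Gamma, Fay), (4, Argo, Ivy, Nova, Ada), (4, Argo, Ivy, Vega, Cal), (4, Argo, Ivy, Zephyr, Vic), (4, Delta, Ned, Argo, Ivy), (4, Delta, Ned, Gamma, Fay), (4, Delta, Ned, Nova, Ada), (4, Delta, Ned, Vega, Cal), (4, Delta, Ned, Zephyr, Vic), (4, Gamma, Fay, Argo, Ivy), (4, Gamma, Fay, Delta, Ned), (4, Gamma, Fay, Nova, Ada), (4, Gamma, Fay, Vega, Cal), (4, Gamma, Fay, Zephyr, Vic), (4, Nova, Ada, Argo, Ivy), (4, Nova, Ada, Delta, Ned), (4, Nova, Ada, Gamma, Fay), (4, Nova, Ada, Vega, Cal), (4, Nova, Ada, Zephyr, Vic), (4, Vega, Cal, Argo, Ivy), (4, Vega, Cal, Delta, Ned), (4, Vega, Cal, Gamma, Fay), (4, Vega, Cal, Nova, Ada), (4, Vega, Cal, Zephyr, Vic), (4, Zephyr, Vic, Argo, Ivy), (4, Zephyr, Vic, Delta, Ned), (4, Zephyr, Vic, Gamma, Fay), (4, Zephyr, Vic, Nova, Ada), (4, Zephyr, Vic, Vega, Cal)}.
Projecting to title2, bid (24 duplicate(s) eliminated): {(Argo, 4), (Delta, 4), (Gamma, 4), (Nova, 4), (Vega, 4), (Zephyr, 4)}

{(Argo, 4), (Delta, 4), (Gamma, 4), (Nova, 4), (Vega, 4), (Zephyr, 4)}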